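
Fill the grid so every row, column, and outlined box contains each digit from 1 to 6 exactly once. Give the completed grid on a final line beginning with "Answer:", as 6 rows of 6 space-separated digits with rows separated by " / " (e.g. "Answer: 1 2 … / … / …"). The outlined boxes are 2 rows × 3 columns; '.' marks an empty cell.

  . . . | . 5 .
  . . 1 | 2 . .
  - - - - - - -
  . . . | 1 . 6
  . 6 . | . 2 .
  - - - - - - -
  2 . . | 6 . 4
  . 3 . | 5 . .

Step 1. [r2c6∈{3}] r2c6 is down to just 3. So r2c6=3.
Step 2. [r1c4∈{4}] nothing but 4 survives at r1c4 ⇒ r1c4=4.
Step 3. [r4c1∈{1,3,4,5}] across row 4, 1 lands solely at r4c1, so r4c1=1.
Step 4. [r4c3∈{3,4,5}] in row 4, 4 fits only at r4c3 ⇒ r4c3=4.
Step 5. [r6c3∈{6}] r6c3 is down to just 6 ⇒ r6c3=6.
Step 6. [r5c3∈{5}] r5c3 has the single candidate 5. So r5c3=5.
Step 7. [r2c2∈{4,5}] 4 has one home in col 2: r2c2, so r2c2=4.
Step 8. [r1c1∈{3,6}] 6 has one home in row 1: r1c1 ⇒ r1c1=6.
Step 9. [r3c1∈{3,5}] col 1 places 3 nowhere but r3c1 ⇒ r3c1=3.
Step 10. [r1c2∈{2}] r1c2 is down to just 2 ⇒ r1c2=2.
Step 11. [r6c5∈{1}] nothing but 1 survives at r6c5. So r6c5=1.
Step 12. [r3c2∈{5}] nothing but 5 survives at r3c2 ⇒ r3c2=5.
Step 13. [r5c2∈{1}] r5c2's peers cover all but 1. So r5c2=1.
Step 14. [r3c3∈{2}] r3c3's peers cover all but 2. So r3c3=2.
Step 15. [r5c5∈{3}] r5c5 is down to just 3. So r5c5=3.
Step 16. [r4c4∈{3}] only 3 remains possible at r4c4. So r4c4=3.
Step 17. [r4c6∈{5}] only 5 remains possible at r4c6. So r4c6=5.
Step 18. [r2c5∈{6}] r2c5 is down to just 6, so r2c5=6.
Step 19. [r6c1∈{4}] r6c1's peers cover all but 4 ⇒ r6c1=4.
Step 20. [r3c5∈{4}] nothing but 4 survives at r3c5. So r3c5=4.
Step 21. [r1c3∈{3}] only 3 remains possible at r1c3 ⇒ r1c3=3.
Step 22. [r2c1∈{5}] r2c1's peers cover all but 5. So r2c1=5.
Step 23. [r1c6∈{1}] r1c6 is down to just 1, so r1c6=1.
Step 24. [r6c6∈{2}] r6c6's peers cover all but 2 ⇒ r6c6=2.

Answer: 6 2 3 4 5 1 / 5 4 1 2 6 3 / 3 5 2 1 4 6 / 1 6 4 3 2 5 / 2 1 5 6 3 4 / 4 3 6 5 1 2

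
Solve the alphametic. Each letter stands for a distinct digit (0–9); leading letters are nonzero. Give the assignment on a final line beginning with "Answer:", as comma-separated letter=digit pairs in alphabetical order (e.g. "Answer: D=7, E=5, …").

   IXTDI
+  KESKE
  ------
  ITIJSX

Step 1. [col 1: I + E ≡ X (mod 10)] no forcing yet in column 1 (carry-in 0); E=5 is free and consistent — try it. So E=5.
Step 2. [col 1: I + E ≡ X (mod 10)] I=1 is one option consistent with column 1 (I + E ≡ X (mod 10), carry-in 0) — take it, so I=1.
Step 3. [col 1: I + E ≡ X (mod 10)] column 1: given I=1, E=5, carry-in 0, and digits 1,5 already taken and all letters distinct, I+E≡X (mod 10) forces X=6, so X=6.
Step 4. [col 2: D + K ≡ S (mod 10)] column 2 (D + K ≡ S (mod 10), carry-in 0) doesn't pin D yet; pick D=4 and continue ⇒ D=4.
Step 5. [col 2: D + K ≡ S (mod 10)] S=2 is one option consistent with column 2 (D + K ≡ S (mod 10), carry-in 0) — take it. So S=2.
Step 6. [col 2: D + K ≡ S (mod 10)] column 2: given D=4, S=2, carry-in 0, and digits 1,2,4,5,6 already taken and all letters distinct, D+K≡S (mod 10) forces K=8. So K=8.
Step 7. [col 3: T + S ≡ J (mod 10)] several values work for J in column 3 (T + S ≡ J (mod 10), carry-in 1); try J=3 ⇒ J=3.
Step 8. [col 3: T + S ≡ J (mod 10)] column 3 reads T+S+carry(1)=J with S=2, J=3; with digits 1,2,3,4,5,6,8 already taken and all letters distinct, the only value for T is 0. So T=0.

Answer: D=4, E=5, I=1, J=3, K=8, S=2, T=0, X=6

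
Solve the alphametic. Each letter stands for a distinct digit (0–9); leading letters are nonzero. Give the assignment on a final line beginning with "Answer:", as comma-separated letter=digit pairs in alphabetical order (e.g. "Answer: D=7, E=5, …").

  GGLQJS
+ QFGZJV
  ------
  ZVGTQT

Step 1. [col 1: S + V ≡ T (mod 10)] no forcing yet in column 1 (carry-in 0); S=1 is free and consistent — try it ⇒ S=1.
Step 2. [col 1: S + V ≡ T (mod 10)] column 1 (S + V ≡ T (mod 10), carry-in 0) doesn't pin T yet; pick T=8 and continue, so T=8.
Step 3. [col 1: S + V ≡ T (mod 10)] column 1: given S=1, T=8, carry-in 0, and digits 1,8 already taken and all letters distinct, S+V≡T (mod 10) forces V=7 ⇒ V=7.
Step 4. [col 2: J + J ≡ Q (mod 10)] Q=2 is one option consistent with column 2 (J + J ≡ Q (mod 10), carry-in 0) — take it. So Q=2.
Step 5. [col 2: J + J ≡ Q (mod 10)] column 2: given Q=2, carry-in 0, and digits 1,2,7,8 already taken and all letters distinct, J+J≡Q (mod 10) forces J=6. So J=6.
Step 6. [col 3: Q + Z ≡ T (mod 10)] column 3 reads Q+Z+carry(1)=T with Q=2, T=8; with digits 1,2,6,7,8 already taken and all letters distinct, the only value for Z is 5, so Z=5.
Step 7. [col 4: L + G ≡ G (mod 10)] from column 4 (nothing yet, carry-in 0, digits 1,2,5,6,7,8 already taken and all letters distinct): L must equal 0, so L=0.
Step 8. [col 4: L + G ≡ G (mod 10)] several values work for G in column 4 (L + G ≡ G (mod 10), carry-in 0); try G=3 ⇒ G=3.
Step 9. [col 5: G + F ≡ V (mod 10)] from column 5 (G=3, V=7, carry-in 0, digits 0,1,2,3,5,6,7,8 already taken and all letters distinct): F must equal 4. So F=4.

Answer: F=4, G=3, J=6, L=0, Q=2, S=1, T=8, V=7, Z=5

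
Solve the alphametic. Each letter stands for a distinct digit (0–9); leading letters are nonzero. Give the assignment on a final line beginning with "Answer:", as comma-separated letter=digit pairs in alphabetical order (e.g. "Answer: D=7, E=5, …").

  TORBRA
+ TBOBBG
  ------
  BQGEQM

Step 1. [col 1: A + G ≡ M (mod 10)] several values work for G in column 1 (A + G ≡ M (mod 10), carry-in 0); try G=3 ⇒ G=3.
Step 2. [col 1: A + G ≡ M (mod 10)] A=5 is one option consistent with column 1 (A + G ≡ M (mod 10), carry-in 0) — take it, so A=5.
Step 3. [col 1: A + G ≡ M (mod 10)] in column 1 we have A+G≡M with carry-in 0; given A=5, G=3 and digits 3,5 already taken and all letters distinct, that pins M to 8 ⇒ M=8.
Step 4. [col 2: R + B ≡ Q (mod 10)] Q=9 is one option consistent with column 2 (R + B ≡ Q (mod 10), carry-in 0) — take it ⇒ Q=9.
Step 5. [col 2: R + B ≡ Q (mod 10)] column 2 (R + B ≡ Q (mod 10), carry-in 0) doesn't pin B yet; pick B=2 and continue, so B=2.
Step 6. [col 2: R + B ≡ Q (mod 10)] column 2 reads R+B+carry(0)=Q with B=2, Q=9; with digits 2,3,5,8,9 already taken and all letters distinct, the only value for R is 7, so R=7.
Step 7. [col 3: B + B ≡ E (mod 10)] column 3: given B=2, carry-in 0, and digits 2,3,5,7,8,9 already taken and all letters distinct, B+B≡E (mod 10) forces E=4 ⇒ E=4.
Step 8. [col 4: R + O ≡ G (mod 10)] column 4: given R=7, G=3, carry-in 0, and digits 2,3,4,5,7,8,9 already taken and all letters distinct, R+O≡G (mod 10) forces O=6 ⇒ O=6.
Step 9. [col 6: T + T ≡ B (mod 10)] column 6 reads T+T+carry(0)=B with B=2; with digits 2,3,4,5,6,7,8,9 already taken and all letters distinct, the only value for T is 1, so T=1.

Answer: A=5, B=2, E=4, G=3, M=8, O=6, Q=9, R=7, T=1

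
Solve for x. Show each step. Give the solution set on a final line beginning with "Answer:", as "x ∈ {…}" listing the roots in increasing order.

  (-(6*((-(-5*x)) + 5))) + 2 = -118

Step 1. [(-(6*((-(-5*x)) + 5))) + 2 = -118] 2 comes off first (subtract 2). So sub: -(6*((-(-5*x)) + 5)) = -120.
Step 2. [-(6*((-(-5*x)) + 5)) = -120] LHS negated; negate both sides. So neg: 6*((-(-5*x)) + 5) = 120.
Step 3. [6*((-(-5*x)) + 5) = 120] 6 out front; divide by 6 ⇒ div: (-(-5*x)) + 5 = 20.
Step 4. [(-(-5*x)) + 5 = 20] 5 comes off first (subtract 5). So sub: -(-5*x) = 15.
Step 5. [-(-5*x) = 15] LHS negated; negate both sides ⇒ neg: -5*x = -15.
Step 6. [-5*x = -15] LHS = -5·(…); ÷-5 both sides ⇒ div: x = 3.

Answer: x ∈ {3}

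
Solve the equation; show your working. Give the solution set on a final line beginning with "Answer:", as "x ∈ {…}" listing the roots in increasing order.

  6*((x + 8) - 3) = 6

Step 1. [6*((x + 8) - 3) = 6] leading coefficient 6: divide by 6 ⇒ div: (x + 8) - 3 = 1.
Step 2. [(x + 8) - 3 = 1] -3 is outermost — add 3 both sides ⇒ sub: x + 8 = 4.
Step 3. [x + 8 = 4] subtract 8: x sits inside (… + 8) ⇒ sub: x = -4.

Answer: x ∈ {-4}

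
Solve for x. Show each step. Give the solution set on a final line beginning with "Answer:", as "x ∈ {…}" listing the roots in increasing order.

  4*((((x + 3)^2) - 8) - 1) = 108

Step 1. [4*((((x + 3)^2) - 8) - 1) = 108] divide by the outer 4, so div: (((x + 3)^2) - 8) - 1 = 27.
Step 2. [(((x + 3)^2) - 8) - 1 = 27] 1 comes off first (add 1), so sub: ((x + 3)^2) - 8 = 28.
Step 3. [((x + 3)^2) - 8 = 28] peel the -8: add 8 from each side ⇒ sub: (x + 3)^2 = 36.
Step 4. [(x + 3)^2 = 36] LHS squared, RHS 36 ≥ 0: apply √ (±) ⇒ sqrt: x + 3 = 6 or -6.
Step 5. [x + 3 = 6 or -6] +3 is outermost — subtract 3 both sides, so sub: x = 3 or -9.

Answer: x ∈ {-9, 3}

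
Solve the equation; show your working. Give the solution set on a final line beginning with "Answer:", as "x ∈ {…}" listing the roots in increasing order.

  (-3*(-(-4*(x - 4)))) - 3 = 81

Step 1. [(-3*(-(-4*(x - 4)))) - 3 = 81] -3 is outermost — add 3 both sides ⇒ sub: -3*(-(-4*(x - 4))) = 84.
Step 2. [-3*(-(-4*(x - 4))) = 84] divide by the outer -3 ⇒ div: -(-4*(x - 4)) = -28.
Step 3. [-(-4*(x - 4)) = -28] flip signs both sides. So neg: -4*(x - 4) = 28.
Step 4. [-4*(x - 4) = 28] -4·(inner) — divide through by -4. So div: x - 4 = -7.
Step 5. [x - 4 = -7] add 4: x sits inside (… - 4). So sub: x = -3.

Answer: x ∈ {-3}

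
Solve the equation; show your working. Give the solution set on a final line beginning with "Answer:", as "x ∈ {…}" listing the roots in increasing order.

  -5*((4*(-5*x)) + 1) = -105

Step 1. [-5*((4*(-5*x)) + 1) = -105] LHS = -5·(…); ÷-5 both sides. So div: (4*(-5*x)) + 1 = 21.
Step 2. [(4*(-5*x)) + 1 = 21] 1 comes off first (subtract 1) ⇒ sub: 4*(-5*x) = 20.
Step 3. [4*(-5*x) = 20] LHS = 4·(…); ÷4 both sides ⇒ div: -5*x = 5.
Step 4. [-5*x = 5] -5·(inner) — divide through by -5, so div: x = -1.

Answer: x ∈ {-1}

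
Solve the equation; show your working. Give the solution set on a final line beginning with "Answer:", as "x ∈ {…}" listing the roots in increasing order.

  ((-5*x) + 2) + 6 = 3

Step 1. [((-5*x) + 2) + 6 = 3] +6 is outermost — subtract 6 both sides, so sub: (-5*x) + 2 = -3.
Step 2. [(-5*x) + 2 = -3] the outer +2 inverts by subtracting 2. So sub: -5*x = -5.
Step 3. [-5*x = -5] -5·(inner) — divide through by -5, so div: x = 1.

Answer: x ∈ {1}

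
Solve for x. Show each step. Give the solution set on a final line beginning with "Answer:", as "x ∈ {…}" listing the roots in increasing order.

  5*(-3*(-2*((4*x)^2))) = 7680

Step 1. [5*(-3*(-2*((4*x)^2))) = 7680] leading coefficient 5: divide by 5, so div: -3*(-2*((4*x)^2)) = 1536.
Step 2. [-3*(-2*((4*x)^2)) = 1536] divide by the outer -3. So div: -2*((4*x)^2) = -512.
Step 3. [-2*((4*x)^2) = -512] leading coefficient -2: divide by -2 ⇒ div: (4*x)^2 = 256.
Step 4. [(4*x)^2 = 256] √ both sides: 256 ≥ 0 gives two branches. So sqrt: 4*x = 16 or -16.
Step 5. [4*x = 16 or -16] 4 out front; divide by 4, so div: x = 4 or -4.

Answer: x ∈ {-4, 4}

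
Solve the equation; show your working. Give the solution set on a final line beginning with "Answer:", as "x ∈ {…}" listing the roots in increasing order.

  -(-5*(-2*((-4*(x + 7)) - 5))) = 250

Step 1. [-(-5*(-2*((-4*(x + 7)) - 5))) = 250] leading − — multiply by −1 ⇒ neg: -5*(-2*((-4*(x + 7)) - 5)) = -250.
Step 2. [-5*(-2*((-4*(x + 7)) - 5)) = -250] LHS = -5·(…); ÷-5 both sides, so div: -2*((-4*(x + 7)) - 5) = 50.
Step 3. [-2*((-4*(x + 7)) - 5) = 50] leading coefficient -2: divide by -2 ⇒ div: (-4*(x + 7)) - 5 = -25.
Step 4. [(-4*(x + 7)) - 5 = -25] 5 comes off first (add 5). So sub: -4*(x + 7) = -20.
Step 5. [-4*(x + 7) = -20] -4·(inner) — divide through by -4, so div: x + 7 = 5.
Step 6. [x + 7 = 5] peel the +7: subtract 7 from each side ⇒ sub: x = -2.

Answer: x ∈ {-2}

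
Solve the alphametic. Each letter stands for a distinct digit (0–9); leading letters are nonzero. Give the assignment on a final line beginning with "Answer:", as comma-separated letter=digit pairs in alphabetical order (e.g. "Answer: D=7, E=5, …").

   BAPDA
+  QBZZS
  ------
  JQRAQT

Step 1. [col 1: A + S ≡ T (mod 10)] several values work for S in column 1 (A + S ≡ T (mod 10), carry-in 0); try S=4 ⇒ S=4.
Step 2. [J] the sum has 6 digits but both addends have 5; that extra leading digit J is the final carry, namely 1 ⇒ J=1.
Step 3. [col 1: A + S ≡ T (mod 10)] no forcing yet in column 1 (carry-in 0); A=8 is free and consistent — try it, so A=8.
Step 4. [col 1: A + S ≡ T (mod 10)] column 1: given A=8, S=4, carry-in 0, and digits 1,4,8 already taken and all letters distinct, A+S≡T (mod 10) forces T=2 ⇒ T=2.
Step 5. [col 2: D + Z ≡ Q (mod 10)] several values work for Q in column 2 (D + Z ≡ Q (mod 10), carry-in 1); try Q=6. So Q=6.
Step 6. [col 2: D + Z ≡ Q (mod 10)] several values work for D in column 2 (D + Z ≡ Q (mod 10), carry-in 1); try D=0 ⇒ D=0.
Step 7. [col 2: D + Z ≡ Q (mod 10)] in column 2 we have D+Z≡Q with carry-in 1; given D=0, Q=6 and digits 0,1,2,4,6,8 already taken and all letters distinct, that pins Z to 5. So Z=5.
Step 8. [col 3: P + Z ≡ A (mod 10)] column 3: given Z=5, A=8, carry-in 0, and digits 0,1,2,4,5,6,8 already taken and all letters distinct, P+Z≡A (mod 10) forces P=3 ⇒ P=3.
Step 9. [col 4: A + B ≡ R (mod 10)] column 4: given A=8, carry-in 0, and digits 0,1,2,3,4,5,6,8 already taken and all letters distinct, A+B≡R (mod 10) forces B=9. So B=9.
Step 10. [col 4: A + B ≡ R (mod 10)] column 4: given A=8, B=9, carry-in 0, and digits 0,1,2,3,4,5,6,8,9 already taken and all letters distinct, A+B≡R (mod 10) forces R=7, so R=7.

Answer: A=8, B=9, D=0, J=1, P=3, Q=6, R=7, S=4, T=2, Z=5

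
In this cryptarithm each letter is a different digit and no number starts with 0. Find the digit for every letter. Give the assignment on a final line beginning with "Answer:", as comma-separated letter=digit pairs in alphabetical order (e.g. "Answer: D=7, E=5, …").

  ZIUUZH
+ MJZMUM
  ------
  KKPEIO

Step 1. [col 1: H + M ≡ O (mod 10)] no forcing yet in column 1 (carry-in 0); H=1 is free and consistent — try it. So H=1.
Step 2. [col 1: H + M ≡ O (mod 10)] several values work for M in column 1 (H + M ≡ O (mod 10), carry-in 0); try M=7. So M=7.
Step 3. [col 1: H + M ≡ O (mod 10)] column 1: given H=1, M=7, carry-in 0, and digits 1,7 already taken and all letters distinct, H+M≡O (mod 10) forces O=8 ⇒ O=8.
Step 4. [col 2: Z + U ≡ I (mod 10)] column 2 (Z + U ≡ I (mod 10), carry-in 0) doesn't pin U yet; pick U=3 and continue ⇒ U=3.
Step 5. [col 2: Z + U ≡ I (mod 10)] column 2 (Z + U ≡ I (mod 10), carry-in 0) doesn't pin Z yet; pick Z=2 and continue ⇒ Z=2.
Step 6. [col 2: Z + U ≡ I (mod 10)] in column 2 we have Z+U≡I with carry-in 0; given Z=2, U=3 and digits 1,2,3,7,8 already taken and all letters distinct, that pins I to 5. So I=5.
Step 7. [col 3: U + M ≡ E (mod 10)] in column 3 we have U+M≡E with carry-in 0; given U=3, M=7 and digits 1,2,3,5,7,8 already taken and all letters distinct, that pins E to 0 ⇒ E=0.
Step 8. [col 4: U + Z ≡ P (mod 10)] column 4: given U=3, Z=2, carry-in 1, and digits 0,1,2,3,5,7,8 already taken and all letters distinct, U+Z≡P (mod 10) forces P=6, so P=6.
Step 9. [col 5: I + J ≡ K (mod 10)] several values work for J in column 5 (I + J ≡ K (mod 10), carry-in 0); try J=4, so J=4.
Step 10. [col 5: I + J ≡ K (mod 10)] column 5 reads I+J+carry(0)=K with I=5, J=4; with digits 0,1,2,3,4,5,6,7,8 already taken and all letters distinct, the only value for K is 9 ⇒ K=9.

Answer: E=0, H=1, I=5, J=4, K=9, M=7, O=8, P=6, U=3, Z=2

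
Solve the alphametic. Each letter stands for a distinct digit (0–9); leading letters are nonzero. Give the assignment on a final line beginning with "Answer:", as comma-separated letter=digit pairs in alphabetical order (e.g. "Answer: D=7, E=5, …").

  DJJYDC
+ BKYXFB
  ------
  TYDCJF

Step 1. [col 1: C + B ≡ F (mod 10)] no forcing yet in column 1 (carry-in 0); B=3 is free and consistent — try it. So B=3.
Step 2. [col 1: C + B ≡ F (mod 10)] column 1 (C + B ≡ F (mod 10), carry-in 0) doesn't pin F yet; pick F=0 and continue ⇒ F=0.
Step 3. [col 1: C + B ≡ F (mod 10)] column 1 reads C+B+carry(0)=F with B=3, F=0; with digits 0,3 already taken and all letters distinct, the only value for C is 7, so C=7.
Step 4. [col 2: D + F ≡ J (mod 10)] several values work for D in column 2 (D + F ≡ J (mod 10), carry-in 1); try D=1, so D=1.
Step 5. [col 2: D + F ≡ J (mod 10)] column 2: given D=1, F=0, carry-in 1, and digits 0,1,3,7 already taken and all letters distinct, D+F≡J (mod 10) forces J=2. So J=2.
Step 6. [col 3: Y + X ≡ C (mod 10)] column 3 (Y + X ≡ C (mod 10), carry-in 0) doesn't pin X yet; pick X=9 and continue. So X=9.
Step 7. [col 3: Y + X ≡ C (mod 10)] in column 3 we have Y+X≡C with carry-in 0; given X=9, C=7 and digits 0,1,2,3,7,9 already taken and all letters distinct, that pins Y to 8. So Y=8.
Step 8. [col 5: J + K ≡ Y (mod 10)] column 5 reads J+K+carry(1)=Y with J=2, Y=8; with digits 0,1,2,3,7,8,9 already taken and all letters distinct, the only value for K is 5 ⇒ K=5.
Step 9. [col 6: D + B ≡ T (mod 10)] from column 6 (D=1, B=3, carry-in 0, digits 0,1,2,3,5,7,8,9 already taken and all letters distinct): T must equal 4 ⇒ T=4.

Answer: B=3, C=7, D=1, F=0, J=2, K=5, T=4, X=9, Y=8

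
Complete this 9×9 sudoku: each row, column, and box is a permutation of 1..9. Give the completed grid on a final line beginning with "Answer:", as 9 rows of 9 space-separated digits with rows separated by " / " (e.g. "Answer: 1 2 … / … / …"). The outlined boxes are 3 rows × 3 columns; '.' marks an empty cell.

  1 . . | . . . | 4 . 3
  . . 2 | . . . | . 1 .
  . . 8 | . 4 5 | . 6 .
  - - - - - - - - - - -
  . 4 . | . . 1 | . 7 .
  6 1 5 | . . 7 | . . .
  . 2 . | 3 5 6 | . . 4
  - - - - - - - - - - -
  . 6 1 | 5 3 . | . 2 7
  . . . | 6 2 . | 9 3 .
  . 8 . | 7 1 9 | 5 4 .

Step 1. [r2c1∈{3,4,5,7,9}] in row 2, 4 fits only at r2c1. So r2c1=4.
Step 2. [r7c7∈{8}] r7c7's peers cover all but 8, so r7c7=8.
Step 3. [r4c9∈{2,5,6,8,9}] 5 has one home in row 4: r4c9, so r4c9=5.
Step 4. [r2c2∈{3,5,7,9}] across row 2, 5 lands solely at r2c2, so r2c2=5.
Step 5. [r2c5∈{6,7,8,9}] across row 2, 6 lands solely at r2c5, so r2c5=6.
Step 6. [r1c5∈{7,8,9}] across col 5, 7 lands solely at r1c5 ⇒ r1c5=7.
Step 7. [r1c2∈{9}] nothing but 9 survives at r1c2. So r1c2=9.
Step 8. [r8c2∈{7}] r8c2 is down to just 7, so r8c2=7.
Step 9. [r5c4∈{2,4,8,9}] across row 5, 4 lands solely at r5c4 ⇒ r5c4=4.
Step 10. [r4c4∈{2,8,9}] 2 has one home in box 5: r4c4 ⇒ r4c4=2.
Step 11. [r1c4∈{8}] only 8 remains possible at r1c4 ⇒ r1c4=8.
Step 12. [r3c1∈{3,7}] in box 1, 7 fits only at r3c1 ⇒ r3c1=7.
Step 13. [r2c4∈{9}] r2c4 has the single candidate 9. So r2c4=9.
Step 14. [r3c7∈{2}] only 2 remains possible at r3c7, so r3c7=2.
Step 15. [r5c9∈{2,8,9}] across row 5, 2 lands solely at r5c9, so r5c9=2.
Step 16. [r7c1∈{9}] r7c1 has the single candidate 9. So r7c1=9.
Step 17. [r6c1∈{8}] nothing but 8 survives at r6c1, so r6c1=8.
Step 18. [r4c1∈{3}] only 3 remains possible at r4c1. So r4c1=3.
Step 19. [r4c3∈{9}] r4c3 has the single candidate 9 ⇒ r4c3=9.
Step 20. [r5c8∈{8,9}] 8 has one home in col 8: r5c8, so r5c8=8.
Step 21. [r8c3∈{4}] r8c3's peers cover all but 4. So r8c3=4.
Step 22. [r3c2∈{3}] r3c2 is down to just 3 ⇒ r3c2=3.
Step 23. [r1c6∈{2}] r1c6's peers cover all but 2, so r1c6=2.
Step 24. [r9c9∈{6}] nothing but 6 survives at r9c9 ⇒ r9c9=6.
Step 25. [r6c7∈{1}] nothing but 1 survives at r6c7 ⇒ r6c7=1.
Step 26. [r9c1∈{2}] nothing but 2 survives at r9c1 ⇒ r9c1=2.
Step 27. [r8c1∈{5}] r8c1's peers cover all but 5 ⇒ r8c1=5.
Step 28. [r8c9∈{1}] r8c9 is down to just 1. So r8c9=1.
Step 29. [r8c6∈{8}] r8c6 has the single candidate 8. So r8c6=8.
Step 30. [r5c7∈{3}] r5c7 has the single candidate 3 ⇒ r5c7=3.
Step 31. [r5c5∈{9}] r5c5 has the single candidate 9 ⇒ r5c5=9.
Step 32. [r2c9∈{8}] nothing but 8 survives at r2c9. So r2c9=8.
Step 33. [r3c4∈{1}] r3c4 is down to just 1 ⇒ r3c4=1.
Step 34. [r6c3∈{7}] r6c3's peers cover all but 7. So r6c3=7.
Step 35. [r3c9∈{9}] r3c9 is down to just 9 ⇒ r3c9=9.
Step 36. [r1c3∈{6}] nothing but 6 survives at r1c3, so r1c3=6.
Step 37. [r7c6∈{4}] r7c6 is down to just 4, so r7c6=4.
Step 38. [r4c5∈{8}] r4c5 has the single candidate 8, so r4c5=8.
Step 39. [r4c7∈{6}] r4c7 has the single candidate 6. So r4c7=6.
Step 40. [r1c8∈{5}] r1c8's peers cover all but 5 ⇒ r1c8=5.
Step 41. [r6c8∈{9}] r6c8 has the single candidate 9 ⇒ r6c8=9.
Step 42. [r9c3∈{3}] r9c3 has the single candidate 3 ⇒ r9c3=3.
Step 43. [r2c6∈{3}] r2c6's peers cover all but 3. So r2c6=3.
Step 44. [r2c7∈{7}] nothing but 7 survives at r2c7. So r2c7=7.

Answer: 1 9 6 8 7 2 4 5 3 / 4 5 2 9 6 3 7 1 8 / 7 3 8 1 4 5 2 6 9 / 3 4 9 2 8 1 6 7 5 / 6 1 5 4 9 7 3 8 2 / 8 2 7 3 5 6 1 9 4 / 9 6 1 5 3 4 8 2 7 / 5 7 4 6 2 8 9 3 1 / 2 8 3 7 1 9 5 4 6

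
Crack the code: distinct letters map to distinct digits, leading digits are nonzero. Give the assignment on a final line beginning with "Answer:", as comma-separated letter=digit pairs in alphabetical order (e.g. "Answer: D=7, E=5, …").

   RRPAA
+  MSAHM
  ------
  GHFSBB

Step 1. [col 1: A + M ≡ B (mod 10)] column 1 (A + M ≡ B (mod 10), carry-in 0) doesn't pin B yet; pick B=0 and continue, so B=0.
Step 2. [col 1: A + M ≡ B (mod 10)] M=4 is one option consistent with column 1 (A + M ≡ B (mod 10), carry-in 0) — take it, so M=4.
Step 3. [G] adding two 5-digit numbers gives at most 5+1 digits, and here it does — G is that final carry and must be 1. So G=1.
Step 4. [col 1: A + M ≡ B (mod 10)] in column 1 we have A+M≡B with carry-in 0; given M=4, B=0 and digits 0,1,4 already taken and all letters distinct, that pins A to 6, so A=6.
Step 5. [col 2: A + H ≡ B (mod 10)] column 2 reads A+H+carry(1)=B with A=6, B=0; with digits 0,1,4,6 already taken and all letters distinct, the only value for H is 3, so H=3.
Step 6. [col 3: P + A ≡ S (mod 10)] column 3 (P + A ≡ S (mod 10), carry-in 1) doesn't pin P yet; pick P=2 and continue. So P=2.
Step 7. [col 3: P + A ≡ S (mod 10)] in column 3 we have P+A≡S with carry-in 1; given P=2, A=6 and digits 0,1,2,3,4,6 already taken and all letters distinct, that pins S to 9 ⇒ S=9.
Step 8. [col 4: R + S ≡ F (mod 10)] from column 4 (S=9, carry-in 0, digits 0,1,2,3,4,6,9 already taken and all letters distinct): F must equal 7 ⇒ F=7.
Step 9. [col 4: R + S ≡ F (mod 10)] from column 4 (S=9, F=7, carry-in 0, digits 0,1,2,3,4,6,7,9 already taken and all letters distinct): R must equal 8, so R=8.

Answer: A=6, B=0, F=7, G=1, H=3, M=4, P=2, R=8, S=9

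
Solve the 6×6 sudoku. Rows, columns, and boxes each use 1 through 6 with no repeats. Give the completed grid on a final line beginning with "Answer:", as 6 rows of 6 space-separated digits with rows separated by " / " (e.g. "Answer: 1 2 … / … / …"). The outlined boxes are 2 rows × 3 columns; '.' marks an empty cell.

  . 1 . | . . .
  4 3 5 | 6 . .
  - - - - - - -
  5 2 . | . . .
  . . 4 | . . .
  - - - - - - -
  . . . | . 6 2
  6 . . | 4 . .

Step 1. [r2c5∈{1,2}] in row 2, 2 fits only at r2c5. So r2c5=2.
Step 2. [r6c3∈{1,2,3}] across row 6, 2 lands solely at r6c3 ⇒ r6c3=2.
Step 3. [r6c2∈{5}] r6c2's peers cover all but 5. So r6c2=5.
Step 4. [r5c4∈{1,3,5}] row 5 places 5 nowhere but r5c4. So r5c4=5.
Step 5. [r1c4∈{3}] r1c4 is down to just 3, so r1c4=3.
Step 6. [r3c4∈{1}] only 1 remains possible at r3c4. So r3c4=1.
Step 7. [r4c2∈{6}] only 6 remains possible at r4c2, so r4c2=6.
Step 8. [r3c3∈{3}] r3c3 is down to just 3 ⇒ r3c3=3.
Step 9. [r6c5∈{1,3}] col 5 places 1 nowhere but r6c5 ⇒ r6c5=1.
Step 10. [r3c5∈{4}] r3c5's peers cover all but 4 ⇒ r3c5=4.
Step 11. [r4c5∈{3,5}] r4c5 is the only open cell in col 5 admitting 3 ⇒ r4c5=3.
Step 12. [r5c1∈{1,3}] row 5 places 3 nowhere but r5c1 ⇒ r5c1=3.
Step 13. [r1c6∈{4,5}] across row 1, 4 lands solely at r1c6. So r1c6=4.
Step 14. [r4c4∈{2}] r4c4 is down to just 2, so r4c4=2.
Step 15. [r5c2∈{4}] nothing but 4 survives at r5c2, so r5c2=4.
Step 16. [r5c3∈{1}] nothing but 1 survives at r5c3 ⇒ r5c3=1.
Step 17. [r3c6∈{6}] r3c6 is down to just 6. So r3c6=6.
Step 18. [r2c6∈{1}] nothing but 1 survives at r2c6 ⇒ r2c6=1.
Step 19. [r1c3∈{6}] r1c3's peers cover all but 6 ⇒ r1c3=6.
Step 20. [r6c6∈{3}] nothing but 3 survives at r6c6 ⇒ r6c6=3.
Step 21. [r4c6∈{5}] r4c6 is down to just 5, so r4c6=5.
Step 22. [r4c1∈{1}] r4c1 has the single candidate 1, so r4c1=1.
Step 23. [r1c1∈{2}] r1c1 is down to just 2 ⇒ r1c1=2.
Step 24. [r1c5∈{5}] r1c5 has the single candidate 5 ⇒ r1c5=5.

Answer: 2 1 6 3 5 4 / 4 3 5 6 2 1 / 5 2 3 1 4 6 / 1 6 4 2 3 5 / 3 4 1 5 6 2 / 6 5 2 4 1 3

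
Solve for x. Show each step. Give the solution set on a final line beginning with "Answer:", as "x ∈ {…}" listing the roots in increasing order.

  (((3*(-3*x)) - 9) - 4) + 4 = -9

Step 1. [(((3*(-3*x)) - 9) - 4) + 4 = -9] 4 comes off first (subtract 4), so sub: ((3*(-3*x)) - 9) - 4 = -13.
Step 2. [((3*(-3*x)) - 9) - 4 = -13] -4 is outermost — add 4 both sides. So sub: (3*(-3*x)) - 9 = -9.
Step 3. [(3*(-3*x)) - 9 = -9] add 9: x sits inside (… - 9). So sub: 3*(-3*x) = 0.
Step 4. [3*(-3*x) = 0] LHS = 3·(…); ÷3 both sides ⇒ div: -3*x = 0.
Step 5. [-3*x = 0] divide by the outer -3. So div: x = 0.

Answer: x ∈ {0}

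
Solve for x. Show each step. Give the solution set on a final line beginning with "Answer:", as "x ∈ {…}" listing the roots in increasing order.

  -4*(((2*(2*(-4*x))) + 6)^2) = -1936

Step 1. [-4*(((2*(2*(-4*x))) + 6)^2) = -1936] LHS = -4·(…); ÷-4 both sides, so div: ((2*(2*(-4*x))) + 6)^2 = 484.
Step 2. [((2*(2*(-4*x))) + 6)^2 = 484] √ both sides: 484 ≥ 0 gives two branches, so sqrt: (2*(2*(-4*x))) + 6 = 22 or -22.
Step 3. [(2*(2*(-4*x))) + 6 = 22 or -22] 2 | LHS and 2 | 22 or -22: pull 2 out, so factor: (2*(-4*x)) + 3 = 11 or -11.
Step 4. [(2*(-4*x)) + 3 = 11 or -11] 3 comes off first (subtract 3), so sub: 2*(-4*x) = 8 or -14.
Step 5. [2*(-4*x) = 8 or -14] 2 out front; divide by 2 ⇒ div: -4*x = 4 or -7.
Step 6. [-4*x = 4 or -7] -4 out front; divide by -4 ⇒ div: x = -1 or 7/4.

Answer: x ∈ {-1, 7/4}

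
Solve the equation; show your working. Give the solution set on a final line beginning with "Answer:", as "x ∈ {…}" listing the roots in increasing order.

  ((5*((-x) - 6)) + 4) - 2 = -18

Step 1. [((5*((-x) - 6)) + 4) - 2 = -18] the outer -2 inverts by adding 2. So sub: (5*((-x) - 6)) + 4 = -16.
Step 2. [(5*((-x) - 6)) + 4 = -16] 4 comes off first (subtract 4), so sub: 5*((-x) - 6) = -20.
Step 3. [5*((-x) - 6) = -20] LHS = 5·(…); ÷5 both sides, so div: (-x) - 6 = -4.
Step 4. [(-x) - 6 = -4] peel the -6: add 6 from each side ⇒ sub: -x = 2.
Step 5. [-x = 2] LHS negated; negate both sides ⇒ neg: x = -2.

Answer: x ∈ {-2}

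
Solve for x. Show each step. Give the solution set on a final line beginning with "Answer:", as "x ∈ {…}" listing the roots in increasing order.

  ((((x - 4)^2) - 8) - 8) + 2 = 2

Step 1. [((((x - 4)^2) - 8) - 8) + 2 = 2] the outer +2 inverts by subtracting 2, so sub: (((x - 4)^2) - 8) - 8 = 0.
Step 2. [(((x - 4)^2) - 8) - 8 = 0] peel the -8: add 8 from each side, so sub: ((x - 4)^2) - 8 = 8.
Step 3. [((x - 4)^2) - 8 = 8] 8 comes off first (add 8), so sub: (x - 4)^2 = 16.
Step 4. [(x - 4)^2 = 16] √ both sides: 16 ≥ 0 gives two branches. So sqrt: x - 4 = 4 or -4.
Step 5. [x - 4 = 4 or -4] the outer -4 inverts by adding 4 ⇒ sub: x = 8 or 0.

Answer: x ∈ {0, 8}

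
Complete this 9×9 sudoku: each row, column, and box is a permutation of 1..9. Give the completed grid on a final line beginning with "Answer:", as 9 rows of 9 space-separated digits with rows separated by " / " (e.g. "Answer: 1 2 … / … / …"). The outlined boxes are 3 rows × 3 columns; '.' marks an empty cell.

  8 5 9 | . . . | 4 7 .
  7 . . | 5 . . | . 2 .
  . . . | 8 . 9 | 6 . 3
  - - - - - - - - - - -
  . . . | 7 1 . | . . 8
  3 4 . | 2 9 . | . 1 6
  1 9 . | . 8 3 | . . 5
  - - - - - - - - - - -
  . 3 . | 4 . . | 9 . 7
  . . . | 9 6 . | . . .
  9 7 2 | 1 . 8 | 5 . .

Step 1. [r7c3∈{1,5,6,8}] r7c3 is the only open cell in row 7 admitting 1. So r7c3=1.
Step 2. [r5c6∈{5}] nothing but 5 survives at r5c6 ⇒ r5c6=5.
Step 3. [r1c9∈{1}] r1c9 has the single candidate 1 ⇒ r1c9=1.
Step 4. [r3c3∈{4}] only 4 remains possible at r3c3 ⇒ r3c3=4.
Step 5. [r9c8∈{3,4,6}] row 9 places 6 nowhere but r9c8, so r9c8=6.
Step 6. [r7c6∈{2}] r7c6 has the single candidate 2 ⇒ r7c6=2.
Step 7. [r1c6∈{6}] r1c6 has the single candidate 6 ⇒ r1c6=6.
Step 8. [r8c7∈{1,2,3,8}] across row 8, 1 lands solely at r8c7 ⇒ r8c7=1.
Step 9. [r8c8∈{3,4,8}] r8c8 is the only open cell in row 8 admitting 3. So r8c8=3.
Step 10. [r3c1∈{2}] r3c1 is down to just 2, so r3c1=2.
Step 11. [r4c2∈{2,6}] 2 has one home in col 2: r4c2 ⇒ r4c2=2.
Step 12. [r1c4∈{3}] only 3 remains possible at r1c4. So r1c4=3.
Step 13. [r2c2∈{1,6}] across col 2, 6 lands solely at r2c2. So r2c2=6.
Step 14. [r8c1∈{4,5}] r8c1 is the only open cell in col 1 admitting 4, so r8c1=4.
Step 15. [r8c3∈{5,8}] row 8 places 5 nowhere but r8c3 ⇒ r8c3=5.
Step 16. [r4c6∈{4}] nothing but 4 survives at r4c6. So r4c6=4.
Step 17. [r4c3∈{6}] only 6 remains possible at r4c3. So r4c3=6.
Step 18. [r5c7∈{7}] r5c7 has the single candidate 7. So r5c7=7.
Step 19. [r2c9∈{9}] r2c9's peers cover all but 9. So r2c9=9.
Step 20. [r4c7∈{3}] r4c7 has the single candidate 3 ⇒ r4c7=3.
Step 21. [r4c1∈{5}] r4c1's peers cover all but 5. So r4c1=5.
Step 22. [r7c1∈{6}] only 6 remains possible at r7c1. So r7c1=6.
Step 23. [r7c8∈{8}] r7c8 is down to just 8 ⇒ r7c8=8.
Step 24. [r8c6∈{7}] nothing but 7 survives at r8c6. So r8c6=7.
Step 25. [r3c2∈{1}] only 1 remains possible at r3c2. So r3c2=1.
Step 26. [r9c9∈{4}] r9c9's peers cover all but 4, so r9c9=4.
Step 27. [r6c8∈{4}] only 4 remains possible at r6c8 ⇒ r6c8=4.
Step 28. [r9c5∈{3}] r9c5 has the single candidate 3, so r9c5=3.
Step 29. [r6c4∈{6}] r6c4 is down to just 6 ⇒ r6c4=6.
Step 30. [r3c5∈{7}] nothing but 7 survives at r3c5, so r3c5=7.
Step 31. [r2c7∈{8}] r2c7's peers cover all but 8, so r2c7=8.
Step 32. [r2c3∈{3}] r2c3 has the single candidate 3 ⇒ r2c3=3.
Step 33. [r3c8∈{5}] only 5 remains possible at r3c8, so r3c8=5.
Step 34. [r6c7∈{2}] r6c7 is down to just 2. So r6c7=2.
Step 35. [r7c5∈{5}] r7c5's peers cover all but 5. So r7c5=5.
Step 36. [r8c9∈{2}] nothing but 2 survives at r8c9, so r8c9=2.
Step 37. [r8c2∈{8}] nothing but 8 survives at r8c2. So r8c2=8.
Step 38. [r1c5∈{2}] r1c5's peers cover all but 2, so r1c5=2.
Step 39. [r4c8∈{9}] r4c8 is down to just 9, so r4c8=9.
Step 40. [r2c5∈{4}] r2c5 is down to just 4 ⇒ r2c5=4.
Step 41. [r6c3∈{7}] nothing but 7 survives at r6c3 ⇒ r6c3=7.
Step 42. [r5c3∈{8}] nothing but 8 survives at r5c3, so r5c3=8.
Step 43. [r2c6∈{1}] r2c6 is down to just 1 ⇒ r2c6=1.

Answer: 8 5 9 3 2 6 4 7 1 / 7 6 3 5 4 1 8 2 9 / 2 1 4 8 7 9 6 5 3 / 5 2 6 7 1 4 3 9 8 / 3 4 8 2 9 5 7 1 6 / 1 9 7 6 8 3 2 4 5 / 6 3 1 4 5 2 9 8 7 / 4 8 5 9 6 7 1 3 2 / 9 7 2 1 3 8 5 6 4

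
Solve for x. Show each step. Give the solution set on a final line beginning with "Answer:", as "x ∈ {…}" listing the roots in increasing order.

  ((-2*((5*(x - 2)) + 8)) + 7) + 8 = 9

Step 1. [((-2*((5*(x - 2)) + 8)) + 7) + 8 = 9] peel the +8: subtract 8 from each side ⇒ sub: (-2*((5*(x - 2)) + 8)) + 7 = 1.
Step 2. [(-2*((5*(x - 2)) + 8)) + 7 = 1] peel the +7: subtract 7 from each side ⇒ sub: -2*((5*(x - 2)) + 8) = -6.
Step 3. [-2*((5*(x - 2)) + 8) = -6] LHS = -2·(…); ÷-2 both sides. So div: (5*(x - 2)) + 8 = 3.
Step 4. [(5*(x - 2)) + 8 = 3] subtract 8: x sits inside (… + 8), so sub: 5*(x - 2) = -5.
Step 5. [5*(x - 2) = -5] divide by the outer 5 ⇒ div: x - 2 = -1.
Step 6. [x - 2 = -1] the outer -2 inverts by adding 2, so sub: x = 1.

Answer: x ∈ {1}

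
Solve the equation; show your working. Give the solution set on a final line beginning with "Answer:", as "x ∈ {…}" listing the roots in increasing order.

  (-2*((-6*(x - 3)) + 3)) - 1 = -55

Step 1. [(-2*((-6*(x - 3)) + 3)) - 1 = -55] peel the -1: add 1 from each side. So sub: -2*((-6*(x - 3)) + 3) = -54.
Step 2. [-2*((-6*(x - 3)) + 3) = -54] -2 out front; divide by -2, so div: (-6*(x - 3)) + 3 = 27.
Step 3. [(-6*(x - 3)) + 3 = 27] peel the +3: subtract 3 from each side, so sub: -6*(x - 3) = 24.
Step 4. [-6*(x - 3) = 24] leading coefficient -6: divide by -6. So div: x - 3 = -4.
Step 5. [x - 3 = -4] peel the -3: add 3 from each side, so sub: x = -1.

Answer: x ∈ {-1}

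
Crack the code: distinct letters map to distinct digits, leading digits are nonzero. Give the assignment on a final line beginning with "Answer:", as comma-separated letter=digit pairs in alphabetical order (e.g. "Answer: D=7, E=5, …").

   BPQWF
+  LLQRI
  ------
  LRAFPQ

Step 1. [col 1: F + I ≡ Q (mod 10)] F=4 is one option consistent with column 1 (F + I ≡ Q (mod 10), carry-in 0) — take it ⇒ F=4.
Step 2. [col 1: F + I ≡ Q (mod 10)] several values work for Q in column 1 (F + I ≡ Q (mod 10), carry-in 0); try Q=2. So Q=2.
Step 3. [col 1: F + I ≡ Q (mod 10)] in column 1 we have F+I≡Q with carry-in 0; given F=4, Q=2 and digits 2,4 already taken and all letters distinct, that pins I to 8 ⇒ I=8.
Step 4. [col 2: W + R ≡ P (mod 10)] several values work for R in column 2 (W + R ≡ P (mod 10), carry-in 1); try R=0. So R=0.
Step 5. [col 2: W + R ≡ P (mod 10)] no forcing yet in column 2 (carry-in 1); P=6 is free and consistent — try it, so P=6.
Step 6. [L] the sum has 6 digits but both addends have 5; that extra leading digit L is the final carry, namely 1, so L=1.
Step 7. [col 2: W + R ≡ P (mod 10)] column 2: given R=0, P=6, carry-in 1, and digits 0,1,2,4,6,8 already taken and all letters distinct, W+R≡P (mod 10) forces W=5. So W=5.
Step 8. [col 4: P + L ≡ A (mod 10)] in column 4 we have P+L≡A with carry-in 0; given P=6, L=1 and digits 0,1,2,4,5,6,8 already taken and all letters distinct, that pins A to 7, so A=7.
Step 9. [col 5: B + L ≡ R (mod 10)] column 5: given L=1, R=0, carry-in 0, and digits 0,1,2,4,5,6,7,8 already taken and all letters distinct, B+L≡R (mod 10) forces B=9. So B=9.

Answer: A=7, B=9, F=4, I=8, L=1, P=6, Q=2, R=0, W=5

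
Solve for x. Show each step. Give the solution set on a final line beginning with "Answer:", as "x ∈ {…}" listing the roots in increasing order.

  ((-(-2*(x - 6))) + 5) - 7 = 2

Step 1. [((-(-2*(x - 6))) + 5) - 7 = 2] add 7: x sits inside (… - 7). So sub: (-(-2*(x - 6))) + 5 = 9.
Step 2. [(-(-2*(x - 6))) + 5 = 9] 5 comes off first (subtract 5) ⇒ sub: -(-2*(x - 6)) = 4.
Step 3. [-(-2*(x - 6)) = 4] leading − — multiply by −1, so neg: -2*(x - 6) = -4.
Step 4. [-2*(x - 6) = -4] leading coefficient -2: divide by -2. So div: x - 6 = 2.
Step 5. [x - 6 = 2] -6 is outermost — add 6 both sides, so sub: x = 8.

Answer: x ∈ {8}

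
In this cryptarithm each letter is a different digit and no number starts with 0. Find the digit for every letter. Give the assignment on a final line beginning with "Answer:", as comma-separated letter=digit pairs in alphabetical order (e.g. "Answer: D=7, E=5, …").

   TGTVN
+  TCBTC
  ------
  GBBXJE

Step 1. [col 1: N + C ≡ E (mod 10)] E=7 is one option consistent with column 1 (N + C ≡ E (mod 10), carry-in 0) — take it. So E=7.
Step 2. [col 1: N + C ≡ E (mod 10)] several values work for N in column 1 (N + C ≡ E (mod 10), carry-in 0); try N=3, so N=3.
Step 3. [col 1: N + C ≡ E (mod 10)] column 1: given N=3, E=7, carry-in 0, and digits 3,7 already taken and all letters distinct, N+C≡E (mod 10) forces C=4. So C=4.
Step 4. [col 2: V + T ≡ J (mod 10)] several values work for T in column 2 (V + T ≡ J (mod 10), carry-in 0); try T=8. So T=8.
Step 5. [G] G is the leading digit of a 6-digit sum of two 5-digit numbers; the final carry is exactly 1. So G=1.
Step 6. [col 2: V + T ≡ J (mod 10)] column 2: given T=8, carry-in 0, and digits 1,3,4,7,8 already taken and all letters distinct, V+T≡J (mod 10) forces V=2. So V=2.
Step 7. [col 2: V + T ≡ J (mod 10)] in column 2 we have V+T≡J with carry-in 0; given V=2, T=8 and digits 1,2,3,4,7,8 already taken and all letters distinct, that pins J to 0. So J=0.
Step 8. [col 3: T + B ≡ X (mod 10)] in column 3 we have T+B≡X with carry-in 1; given T=8 and digits 0,1,2,3,4,7,8 already taken and all letters distinct, that pins B to 6. So B=6.
Step 9. [col 3: T + B ≡ X (mod 10)] column 3 reads T+B+carry(1)=X with T=8, B=6; with digits 0,1,2,3,4,6,7,8 already taken and all letters distinct, the only value for X is 5 ⇒ X=5.

Answer: B=6, C=4, E=7, G=1, J=0, N=3, T=8, V=2, X=5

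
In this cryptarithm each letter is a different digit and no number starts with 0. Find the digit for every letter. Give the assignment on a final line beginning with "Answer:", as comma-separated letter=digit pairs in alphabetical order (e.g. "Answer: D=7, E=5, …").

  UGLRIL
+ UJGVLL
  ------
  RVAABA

Step 1. [col 1: L + L ≡ A (mod 10)] A=2 is one option consistent with column 1 (L + L ≡ A (mod 10), carry-in 0) — take it, so A=2.
Step 2. [col 1: L + L ≡ A (mod 10)] no forcing yet in column 1 (carry-in 0); L=6 is free and consistent — try it. So L=6.
Step 3. [col 2: I + L ≡ B (mod 10)] I=1 is one option consistent with column 2 (I + L ≡ B (mod 10), carry-in 1) — take it ⇒ I=1.
Step 4. [col 2: I + L ≡ B (mod 10)] from column 2 (I=1, L=6, carry-in 1, digits 1,2,6 already taken and all letters distinct): B must equal 8 ⇒ B=8.
Step 5. [col 3: R + V ≡ A (mod 10)] R=9 is one option consistent with column 3 (R + V ≡ A (mod 10), carry-in 0) — take it ⇒ R=9.
Step 6. [col 3: R + V ≡ A (mod 10)] in column 3 we have R+V≡A with carry-in 0; given R=9, A=2 and digits 1,2,6,8,9 already taken and all letters distinct, that pins V to 3 ⇒ V=3.
Step 7. [col 4: L + G ≡ A (mod 10)] in column 4 we have L+G≡A with carry-in 1; given L=6, A=2 and digits 1,2,3,6,8,9 already taken and all letters distinct, that pins G to 5. So G=5.
Step 8. [col 5: G + J ≡ V (mod 10)] in column 5 we have G+J≡V with carry-in 1; given G=5, V=3 and digits 1,2,3,5,6,8,9 already taken and all letters distinct, that pins J to 7, so J=7.
Step 9. [col 6: U + U ≡ R (mod 10)] from column 6 (R=9, carry-in 1, digits 1,2,3,5,6,7,8,9 already taken and all letters distinct): U must equal 4, so U=4.

Answer: A=2, B=8, G=5, I=1, J=7, L=6, R=9, U=4, V=3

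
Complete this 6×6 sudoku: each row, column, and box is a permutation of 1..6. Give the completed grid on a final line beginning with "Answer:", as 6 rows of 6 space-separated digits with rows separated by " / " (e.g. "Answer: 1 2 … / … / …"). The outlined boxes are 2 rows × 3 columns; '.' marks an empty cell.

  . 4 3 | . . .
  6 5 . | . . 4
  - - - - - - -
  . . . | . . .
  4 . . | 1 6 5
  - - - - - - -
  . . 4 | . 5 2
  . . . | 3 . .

Step 1. [r4c3∈{2}] r4c3's peers cover all but 2 ⇒ r4c3=2.
Step 2. [r1c1∈{1,2}] in box 1, 2 fits only at r1c1. So r1c1=2.
Step 3. [r3c6∈{3}] nothing but 3 survives at r3c6. So r3c6=3.
Step 4. [r2c3∈{1}] r2c3 is down to just 1 ⇒ r2c3=1.
Step 5. [r5c4∈{6}] nothing but 6 survives at r5c4 ⇒ r5c4=6.
Step 6. [r6c6∈{1}] only 1 remains possible at r6c6, so r6c6=1.
Step 7. [r3c4∈{2,4}] r3c4 is the only open cell in col 4 admitting 4, so r3c4=4.
Step 8. [r5c1∈{1,3}] in col 1, 3 fits only at r5c1, so r5c1=3.
Step 9. [r6c1∈{5}] nothing but 5 survives at r6c1 ⇒ r6c1=5.
Step 10. [r6c3∈{6}] r6c3 is down to just 6, so r6c3=6.
Step 11. [r2c5∈{2,3}] r2c5 is the only open cell in row 2 admitting 3, so r2c5=3.
Step 12. [r3c2∈{1,6}] row 3 places 6 nowhere but r3c2. So r3c2=6.
Step 13. [r1c6∈{6}] r1c6 has the single candidate 6, so r1c6=6.
Step 14. [r3c5∈{2}] r3c5's peers cover all but 2. So r3c5=2.
Step 15. [r2c4∈{2}] r2c4's peers cover all but 2, so r2c4=2.
Step 16. [r3c3∈{5}] r3c3's peers cover all but 5. So r3c3=5.
Step 17. [r4c2∈{3}] r4c2 is down to just 3. So r4c2=3.
Step 18. [r3c1∈{1}] r3c1 has the single candidate 1. So r3c1=1.
Step 19. [r5c2∈{1}] r5c2's peers cover all but 1 ⇒ r5c2=1.
Step 20. [r1c5∈{1}] r1c5's peers cover all but 1 ⇒ r1c5=1.
Step 21. [r6c2∈{2}] r6c2 is down to just 2 ⇒ r6c2=2.
Step 22. [r6c5∈{4}] r6c5 has the single candidate 4, so r6c5=4.
Step 23. [r1c4∈{5}] r1c4's peers cover all but 5 ⇒ r1c4=5.

Answer: 2 4 3 5 1 6 / 6 5 1 2 3 4 / 1 6 5 4 2 3 / 4 3 2 1 6 5 / 3 1 4 6 5 2 / 5 2 6 3 4 1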